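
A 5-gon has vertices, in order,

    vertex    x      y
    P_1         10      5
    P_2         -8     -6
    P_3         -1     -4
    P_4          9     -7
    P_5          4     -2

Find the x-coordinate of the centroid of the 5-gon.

760/297

Apply the shoelace (surveyor's) formula. First the cross-terms c_i = x_i·y_{i+1} − x_{i+1}·y_i:
  -20, 26, 43, 10, 40  ⇒  2A = 99, A = 49.5.
Then Σ (x_i + x_{i+1})·c_i = 760, so x̄ = 760 / (6·49.5) = 760/297.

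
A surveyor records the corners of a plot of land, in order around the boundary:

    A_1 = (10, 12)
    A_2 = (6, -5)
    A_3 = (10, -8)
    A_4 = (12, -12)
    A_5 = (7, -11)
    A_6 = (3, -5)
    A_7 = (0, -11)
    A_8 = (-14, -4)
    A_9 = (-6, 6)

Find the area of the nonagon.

Σ = (-122) + (2) + (-24) + (-48) + (-2) + (-33) + (-154) + (-108) + (-132) = -621
Area = |Σ|/2 = 310.5.

310.5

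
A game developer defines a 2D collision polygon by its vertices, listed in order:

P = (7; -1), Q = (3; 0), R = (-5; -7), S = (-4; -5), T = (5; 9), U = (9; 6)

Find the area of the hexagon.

Apply the surveyor's formula: 2A = Σ (x_i·y_{i+1} − x_{i+1}·y_i), indices taken mod 6.
Σ = (3) + (-21) + (-3) + (-11) + (-51) + (-51) = -134
Area = |Σ|/2 = 67.

67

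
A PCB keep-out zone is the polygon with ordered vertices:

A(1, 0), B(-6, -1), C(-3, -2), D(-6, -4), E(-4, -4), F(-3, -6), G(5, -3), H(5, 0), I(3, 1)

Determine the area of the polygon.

Apply the surveyor's formula: 2A = Σ (x_i·y_{i+1} − x_{i+1}·y_i), indices taken mod 9.
A→B: (1)(-1) − (-6)(0) = -1
B→C: (-6)(-2) − (-3)(-1) = 9
C→D: (-3)(-4) − (-6)(-2) = 0
D→E: (-6)(-4) − (-4)(-4) = 8
E→F: (-4)(-6) − (-3)(-4) = 12
F→G: (-3)(-3) − (5)(-6) = 39
G→H: (5)(0) − (5)(-3) = 15
H→I: (5)(1) − (3)(0) = 5
I→A: (3)(0) − (1)(1) = -1
Σ = 86
Area = |Σ|/2 = 43.

43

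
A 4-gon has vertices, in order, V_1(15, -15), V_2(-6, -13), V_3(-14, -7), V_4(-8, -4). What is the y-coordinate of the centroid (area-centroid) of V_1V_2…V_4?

Apply the surveyor's formula. First the cross-terms c_i = x_i·y_{i+1} − x_{i+1}·y_i:
  -285, -140, 0, 180  ⇒  2A = -245, A = -122.5.
Then Σ (y_i + y_{i+1})·c_i = 7360, so ȳ = 7360 / (6·(-122.5)) = -1472/147.

-1472/147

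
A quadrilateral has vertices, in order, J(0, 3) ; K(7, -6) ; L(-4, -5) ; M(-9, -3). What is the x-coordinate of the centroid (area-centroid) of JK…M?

-29/35

Apply the surveyor's formula. First the cross-terms c_i = x_i·y_{i+1} − x_{i+1}·y_i:
  -21, -59, -33, -27  ⇒  2A = -140, A = -70.
Then Σ (x_i + x_{i+1})·c_i = 348, so x̄ = 348 / (6·(-70)) = -29/35.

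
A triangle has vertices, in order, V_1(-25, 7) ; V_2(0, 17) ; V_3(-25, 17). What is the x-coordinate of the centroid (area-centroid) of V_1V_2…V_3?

Apply the surveyor's formula. First the cross-terms c_i = x_i·y_{i+1} − x_{i+1}·y_i:
  -425, 425, 250  ⇒  2A = 250, A = 125.
Then Σ (x_i + x_{i+1})·c_i = -12500, so x̄ = -12500 / (6·125) = -50/3.

-50/3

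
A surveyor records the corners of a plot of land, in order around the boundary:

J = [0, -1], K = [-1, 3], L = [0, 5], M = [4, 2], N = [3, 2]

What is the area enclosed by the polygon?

Apply Gauss's area formula: 2A = Σ (x_i·y_{i+1} − x_{i+1}·y_i), indices taken mod 5.
Σ = (-1) + (-5) + (-20) + (2) + (-3) = -27
Area = |Σ|/2 = 13.5.

13.5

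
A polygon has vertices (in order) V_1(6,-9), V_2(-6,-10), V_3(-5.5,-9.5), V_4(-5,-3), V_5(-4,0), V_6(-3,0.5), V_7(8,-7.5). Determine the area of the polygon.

82.75

Σ = (-114) + (2) + (-31) + (-12) + (-2) + (18.5) + (-27) = -165.5
Area = |Σ|/2 = 82.75.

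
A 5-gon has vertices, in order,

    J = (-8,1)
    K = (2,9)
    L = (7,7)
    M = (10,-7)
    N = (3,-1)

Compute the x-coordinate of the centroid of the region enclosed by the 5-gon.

463/177

Apply the shoelace (surveyor's) formula. First the cross-terms c_i = x_i·y_{i+1} − x_{i+1}·y_i:
  -74, -49, -119, 11, -5  ⇒  2A = -236, A = -118.
Then Σ (x_i + x_{i+1})·c_i = -1852, so x̄ = -1852 / (6·(-118)) = 463/177.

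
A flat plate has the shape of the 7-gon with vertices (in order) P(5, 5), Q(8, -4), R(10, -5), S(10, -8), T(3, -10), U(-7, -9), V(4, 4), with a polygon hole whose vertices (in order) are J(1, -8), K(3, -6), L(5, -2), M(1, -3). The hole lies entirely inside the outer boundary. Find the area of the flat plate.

Outer boundary:
P→Q: (5)(-4) − (8)(5) = -60
Q→R: (8)(-5) − (10)(-4) = 0
R→S: (10)(-8) − (10)(-5) = -30
S→T: (10)(-10) − (3)(-8) = -76
T→U: (3)(-9) − (-7)(-10) = -97
U→V: (-7)(4) − (4)(-9) = 8
V→P: (4)(5) − (5)(4) = 0
Σ = -255
Area = |Σ|/2 = 127.5.
Hole:
Apply the shoelace formula: 2A = Σ (x_i·y_{i+1} − x_{i+1}·y_i), indices taken mod 4.
Σ = (18) + (24) + (-13) + (-5) = 24
Area = |Σ|/2 = 12.
Net area = 127.5 − 12 = 115.5.

115.5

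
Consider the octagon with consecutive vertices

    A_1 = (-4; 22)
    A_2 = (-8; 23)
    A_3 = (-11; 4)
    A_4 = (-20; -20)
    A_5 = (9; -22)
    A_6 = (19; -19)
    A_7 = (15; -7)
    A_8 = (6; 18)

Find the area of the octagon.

A_1→A_2: (-4)(23) − (-8)(22) = 84
A_2→A_3: (-8)(4) − (-11)(23) = 221
A_3→A_4: (-11)(-20) − (-20)(4) = 300
A_4→A_5: (-20)(-22) − (9)(-20) = 620
A_5→A_6: (9)(-19) − (19)(-22) = 247
A_6→A_7: (19)(-7) − (15)(-19) = 152
A_7→A_8: (15)(18) − (6)(-7) = 312
A_8→A_1: (6)(22) − (-4)(18) = 204
Σ = 2140
Area = |Σ|/2 = 1070.

1070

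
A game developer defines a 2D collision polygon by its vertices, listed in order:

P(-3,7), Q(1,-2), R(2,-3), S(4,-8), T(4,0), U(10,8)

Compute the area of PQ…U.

Apply the shoelace (surveyor's) formula: 2A = Σ (x_i·y_{i+1} − x_{i+1}·y_i), indices taken mod 6.
Cross-terms: -1, 1, -4, 32, 32, 94  ⇒  Σ = 154
Area = |Σ|/2 = 77.

77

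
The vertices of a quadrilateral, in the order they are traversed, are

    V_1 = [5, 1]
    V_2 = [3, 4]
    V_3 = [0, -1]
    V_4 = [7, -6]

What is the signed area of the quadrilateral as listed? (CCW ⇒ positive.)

Σ = (17) + (-3) + (7) + (37) = 58
Signed area = Σ/2 = 29 (positive ⇒ counter-clockwise traversal).

29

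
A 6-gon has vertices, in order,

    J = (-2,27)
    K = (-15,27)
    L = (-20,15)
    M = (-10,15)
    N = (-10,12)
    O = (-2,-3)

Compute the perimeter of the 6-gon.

|JK| = √((-13)² + (0)²) = √169 = 13
|KL| = √((-5)² + (-12)²) = √169 = 13
|LM| = √((10)² + (0)²) = √100 = 10
|MN| = √((0)² + (-3)²) = √9 = 3
|NO| = √((8)² + (-15)²) = √289 = 17
|OJ| = √((0)² + (30)²) = √900 = 30
Perimeter = 13 + 13 + 10 + 3 + 17 + 30 = 86.

86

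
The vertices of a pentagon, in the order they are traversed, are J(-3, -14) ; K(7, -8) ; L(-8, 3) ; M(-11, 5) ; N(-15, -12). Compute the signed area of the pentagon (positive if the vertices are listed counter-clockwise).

226.5

Apply the shoelace (surveyor's) formula: 2A = Σ (x_i·y_{i+1} − x_{i+1}·y_i), indices taken mod 5.
Σ = (122) + (-43) + (-7) + (207) + (174) = 453
Signed area = Σ/2 = 226.5 (positive ⇒ counter-clockwise traversal).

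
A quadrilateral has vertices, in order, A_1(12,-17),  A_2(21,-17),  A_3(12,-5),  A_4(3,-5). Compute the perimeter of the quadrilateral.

|A_1A_2| = √((9)² + (0)²) = √81 = 9
|A_2A_3| = √((-9)² + (12)²) = √225 = 15
|A_3A_4| = √((-9)² + (0)²) = √81 = 9
|A_4A_1| = √((9)² + (-12)²) = √225 = 15
Perimeter = 9 + 15 + 9 + 15 = 48.

48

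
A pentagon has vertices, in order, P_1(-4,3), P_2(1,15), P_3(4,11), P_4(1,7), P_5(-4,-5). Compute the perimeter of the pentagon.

|P_1P_2| = √((5)² + (12)²) = √169 = 13
|P_2P_3| = √((3)² + (-4)²) = √25 = 5
|P_3P_4| = √((-3)² + (-4)²) = √25 = 5
|P_4P_5| = √((-5)² + (-12)²) = √169 = 13
|P_5P_1| = √((0)² + (8)²) = √64 = 8
Perimeter = 13 + 5 + 5 + 13 + 8 = 44.

44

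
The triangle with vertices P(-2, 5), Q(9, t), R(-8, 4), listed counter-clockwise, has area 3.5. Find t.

The doubled signed area Σ (x_i y_{i+1} − x_{i+1} y_i) is linear in t.
With t=0 it equals -41; the coefficient of t is 6 (from the two edges through Q).
So 6·t + -41 = 2·3.5 = 7 ⇒ t = 8.

8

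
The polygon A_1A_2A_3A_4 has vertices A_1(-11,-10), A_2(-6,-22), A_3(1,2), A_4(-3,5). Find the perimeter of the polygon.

60

|A_1A_2| = √((5)² + (-12)²) = √169 = 13
|A_2A_3| = √((7)² + (24)²) = √625 = 25
|A_3A_4| = √((-4)² + (3)²) = √25 = 5
|A_4A_1| = √((-8)² + (-15)²) = √289 = 17
Perimeter = 13 + 25 + 5 + 17 = 60.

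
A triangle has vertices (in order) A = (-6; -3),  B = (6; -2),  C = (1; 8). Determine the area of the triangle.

Apply Gauss's area formula: 2A = Σ (x_i·y_{i+1} − x_{i+1}·y_i), indices taken mod 3.
Cross-terms: 30, 50, 45  ⇒  Σ = 125
Area = |Σ|/2 = 62.5.

62.5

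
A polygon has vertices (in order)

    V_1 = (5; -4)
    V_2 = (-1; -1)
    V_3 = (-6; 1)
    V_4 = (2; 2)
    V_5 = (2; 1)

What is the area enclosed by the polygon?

22.5

Σ = (-9) + (-7) + (-14) + (-2) + (-13) = -45
Area = |Σ|/2 = 22.5.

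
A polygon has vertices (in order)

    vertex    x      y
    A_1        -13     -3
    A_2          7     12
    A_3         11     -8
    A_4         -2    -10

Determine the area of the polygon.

Apply Gauss's area formula: 2A = Σ (x_i·y_{i+1} − x_{i+1}·y_i), indices taken mod 4.
Σ = (-135) + (-188) + (-126) + (-124) = -573
Area = |Σ|/2 = 286.5.

286.5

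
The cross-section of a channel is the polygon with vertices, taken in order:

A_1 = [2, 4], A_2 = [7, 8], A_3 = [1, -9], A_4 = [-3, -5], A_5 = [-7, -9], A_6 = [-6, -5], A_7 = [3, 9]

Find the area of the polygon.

93.5

Apply the shoelace formula: 2A = Σ (x_i·y_{i+1} − x_{i+1}·y_i), indices taken mod 7.
Σ = (-12) + (-71) + (-32) + (-8) + (-19) + (-39) + (-6) = -187
Area = |Σ|/2 = 93.5.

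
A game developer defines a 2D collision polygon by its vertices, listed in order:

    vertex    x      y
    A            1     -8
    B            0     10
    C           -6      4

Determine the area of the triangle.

57

Apply the shoelace (surveyor's) formula: 2A = Σ (x_i·y_{i+1} − x_{i+1}·y_i), indices taken mod 3.
Cross-terms: 10, 60, 44  ⇒  Σ = 114
Area = |Σ|/2 = 57.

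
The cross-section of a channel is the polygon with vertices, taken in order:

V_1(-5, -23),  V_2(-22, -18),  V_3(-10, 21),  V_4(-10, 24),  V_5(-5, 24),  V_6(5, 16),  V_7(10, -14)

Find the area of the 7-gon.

Apply Gauss's area formula: 2A = Σ (x_i·y_{i+1} − x_{i+1}·y_i), indices taken mod 7.
Σ = (-416) + (-642) + (-30) + (-120) + (-200) + (-230) + (-300) = -1938
Area = |Σ|/2 = 969.

969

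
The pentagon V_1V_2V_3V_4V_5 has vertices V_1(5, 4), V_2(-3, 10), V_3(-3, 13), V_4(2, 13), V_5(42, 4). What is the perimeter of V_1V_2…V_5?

96

|V_1V_2| = √((-8)² + (6)²) = √100 = 10
|V_2V_3| = √((0)² + (3)²) = √9 = 3
|V_3V_4| = √((5)² + (0)²) = √25 = 5
|V_4V_5| = √((40)² + (-9)²) = √1681 = 41
|V_5V_1| = √((-37)² + (0)²) = √1369 = 37
Perimeter = 10 + 3 + 5 + 41 + 37 = 96.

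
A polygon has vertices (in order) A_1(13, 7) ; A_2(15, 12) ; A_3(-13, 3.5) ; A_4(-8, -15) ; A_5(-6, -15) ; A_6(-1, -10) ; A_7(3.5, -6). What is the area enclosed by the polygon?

350.5

Apply the surveyor's formula: 2A = Σ (x_i·y_{i+1} − x_{i+1}·y_i), indices taken mod 7.
Cross-terms: 51, 208.5, 223, 30, 45, 41, 102.5  ⇒  Σ = 701
Area = |Σ|/2 = 350.5.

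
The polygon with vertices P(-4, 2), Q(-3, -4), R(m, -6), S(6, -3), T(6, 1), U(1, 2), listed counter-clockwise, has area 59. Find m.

The doubled signed area Σ (x_i y_{i+1} − x_{i+1} y_i) is linear in m.
With m=0 it equals 121; the coefficient of m is 1 (from the two edges through R).
So 1·m + 121 = 2·59 = 118 ⇒ m = -3.

-3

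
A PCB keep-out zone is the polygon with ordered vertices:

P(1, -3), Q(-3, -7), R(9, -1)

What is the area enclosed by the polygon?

Apply Gauss's area formula: 2A = Σ (x_i·y_{i+1} − x_{i+1}·y_i), indices taken mod 3.
Cross-terms: -16, 66, -26  ⇒  Σ = 24
Area = |Σ|/2 = 12.

12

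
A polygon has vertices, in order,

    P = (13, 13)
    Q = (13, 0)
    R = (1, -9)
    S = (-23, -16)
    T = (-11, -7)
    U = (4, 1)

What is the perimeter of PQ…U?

|PQ| = √((0)² + (-13)²) = √169 = 13
|QR| = √((-12)² + (-9)²) = √225 = 15
|RS| = √((-24)² + (-7)²) = √625 = 25
|ST| = √((12)² + (9)²) = √225 = 15
|TU| = √((15)² + (8)²) = √289 = 17
|UP| = √((9)² + (12)²) = √225 = 15
Perimeter = 13 + 15 + 25 + 15 + 17 + 15 = 100.

100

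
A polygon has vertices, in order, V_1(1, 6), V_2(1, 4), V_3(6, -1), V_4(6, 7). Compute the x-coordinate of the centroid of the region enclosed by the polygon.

Apply Gauss's area formula. First the cross-terms c_i = x_i·y_{i+1} − x_{i+1}·y_i:
  -2, -25, 48, 29  ⇒  2A = 50, A = 25.
Then Σ (x_i + x_{i+1})·c_i = 600, so x̄ = 600 / (6·25) = 4.

4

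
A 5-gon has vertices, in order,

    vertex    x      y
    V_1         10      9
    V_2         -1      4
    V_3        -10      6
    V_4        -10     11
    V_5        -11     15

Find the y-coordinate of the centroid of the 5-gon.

2201/245

Apply Gauss's area formula. First the cross-terms c_i = x_i·y_{i+1} − x_{i+1}·y_i:
  49, 34, -50, -29, -249  ⇒  2A = -245, A = -122.5.
Then Σ (y_i + y_{i+1})·c_i = -6603, so ȳ = -6603 / (6·(-122.5)) = 2201/245.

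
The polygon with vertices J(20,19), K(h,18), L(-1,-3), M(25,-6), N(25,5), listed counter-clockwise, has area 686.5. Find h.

-12

The doubled signed area Σ (x_i y_{i+1} − x_{i+1} y_i) is linear in h.
With h=0 it equals 1109; the coefficient of h is -22 (from the two edges through K).
So -22·h + 1109 = 2·686.5 = 1373 ⇒ h = -12.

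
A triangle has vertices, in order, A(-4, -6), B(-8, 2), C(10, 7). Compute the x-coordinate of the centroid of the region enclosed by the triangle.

-2/3

Apply Gauss's area formula. First the cross-terms c_i = x_i·y_{i+1} − x_{i+1}·y_i:
  -56, -76, -32  ⇒  2A = -164, A = -82.
Then Σ (x_i + x_{i+1})·c_i = 328, so x̄ = 328 / (6·(-82)) = -2/3.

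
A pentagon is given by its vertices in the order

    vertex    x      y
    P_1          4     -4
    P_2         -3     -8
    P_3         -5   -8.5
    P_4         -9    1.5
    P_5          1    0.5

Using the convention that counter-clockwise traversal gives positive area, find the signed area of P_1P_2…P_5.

P_1→P_2: (4)(-8) − (-3)(-4) = -44
P_2→P_3: (-3)(-8.5) − (-5)(-8) = -14.5
P_3→P_4: (-5)(1.5) − (-9)(-8.5) = -84
P_4→P_5: (-9)(0.5) − (1)(1.5) = -6
P_5→P_1: (1)(-4) − (4)(0.5) = -6
Σ = -154.5
Signed area = Σ/2 = -77.25 (negative ⇒ clockwise traversal).

-77.25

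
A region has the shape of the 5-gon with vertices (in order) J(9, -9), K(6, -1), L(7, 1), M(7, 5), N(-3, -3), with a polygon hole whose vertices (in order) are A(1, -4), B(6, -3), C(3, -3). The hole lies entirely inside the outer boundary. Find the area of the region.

65.5

Outer boundary:
Apply the shoelace (surveyor's) formula: 2A = Σ (x_i·y_{i+1} − x_{i+1}·y_i), indices taken mod 5.
Cross-terms: 45, 13, 28, -6, 54  ⇒  Σ = 134
Area = |Σ|/2 = 67.
Hole:
Σ = (21) + (-9) + (-9) = 3
Area = |Σ|/2 = 1.5.
Net area = 67 − 1.5 = 65.5.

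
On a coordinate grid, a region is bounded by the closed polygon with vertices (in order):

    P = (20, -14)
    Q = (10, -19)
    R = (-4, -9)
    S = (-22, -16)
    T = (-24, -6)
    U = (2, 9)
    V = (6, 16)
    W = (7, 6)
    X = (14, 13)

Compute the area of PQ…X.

Σ = (-240) + (-166) + (-134) + (-252) + (-204) + (-22) + (-76) + (7) + (-456) = -1543
Area = |Σ|/2 = 771.5.

771.5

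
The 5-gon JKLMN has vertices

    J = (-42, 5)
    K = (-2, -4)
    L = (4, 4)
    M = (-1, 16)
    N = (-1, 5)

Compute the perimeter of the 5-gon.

116

|JK| = √((40)² + (-9)²) = √1681 = 41
|KL| = √((6)² + (8)²) = √100 = 10
|LM| = √((-5)² + (12)²) = √169 = 13
|MN| = √((0)² + (-11)²) = √121 = 11
|NJ| = √((-41)² + (0)²) = √1681 = 41
Perimeter = 41 + 10 + 13 + 11 + 41 = 116.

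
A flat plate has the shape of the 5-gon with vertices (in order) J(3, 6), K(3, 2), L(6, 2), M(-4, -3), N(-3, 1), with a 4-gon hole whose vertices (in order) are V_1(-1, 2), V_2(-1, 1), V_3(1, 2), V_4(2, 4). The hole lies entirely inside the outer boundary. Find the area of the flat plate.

28

Outer boundary:
Apply the shoelace formula: 2A = Σ (x_i·y_{i+1} − x_{i+1}·y_i), indices taken mod 5.
Σ = (-12) + (-6) + (-10) + (-13) + (-21) = -62
Area = |Σ|/2 = 31.
Hole:
Apply the shoelace formula: 2A = Σ (x_i·y_{i+1} − x_{i+1}·y_i), indices taken mod 4.
Cross-terms: 1, -3, 0, 8  ⇒  Σ = 6
Area = |Σ|/2 = 3.
Net area = 31 − 3 = 28.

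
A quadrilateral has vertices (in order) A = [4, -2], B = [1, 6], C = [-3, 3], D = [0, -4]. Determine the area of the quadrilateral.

Apply the shoelace formula: 2A = Σ (x_i·y_{i+1} − x_{i+1}·y_i), indices taken mod 4.
Σ = (26) + (21) + (12) + (16) = 75
Area = |Σ|/2 = 37.5.

37.5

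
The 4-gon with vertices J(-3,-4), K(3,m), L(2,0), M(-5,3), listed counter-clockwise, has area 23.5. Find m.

Write out the shoelace sum; only the two edges meeting at K involve m:
2·Area = [((-3)·m − 3·(-4)) + (3·0 − 2·m)] + 35
       = -5·m + 47 = 47
⇒ m = 0.

0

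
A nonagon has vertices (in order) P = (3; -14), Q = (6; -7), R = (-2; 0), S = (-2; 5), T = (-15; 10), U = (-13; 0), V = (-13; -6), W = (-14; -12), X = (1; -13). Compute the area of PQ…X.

296.5

Apply the shoelace (surveyor's) formula: 2A = Σ (x_i·y_{i+1} − x_{i+1}·y_i), indices taken mod 9.
Cross-terms: 63, -14, -10, 55, 130, 78, 72, 194, 25  ⇒  Σ = 593
Area = |Σ|/2 = 296.5.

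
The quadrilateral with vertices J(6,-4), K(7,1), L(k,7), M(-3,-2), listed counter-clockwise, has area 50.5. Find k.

9

Write out the shoelace sum; only the two edges meeting at L involve k:
2·Area = [(7·7 − k·1) + (k·(-2) − (-3)·7)] + 58
       = -3·k + 128 = 101
⇒ k = 9.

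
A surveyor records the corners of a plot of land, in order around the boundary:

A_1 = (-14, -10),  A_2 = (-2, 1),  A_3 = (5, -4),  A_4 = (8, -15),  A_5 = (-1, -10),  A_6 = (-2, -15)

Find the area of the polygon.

Apply the shoelace formula: 2A = Σ (x_i·y_{i+1} − x_{i+1}·y_i), indices taken mod 6.
Σ = (-34) + (3) + (-43) + (-95) + (-5) + (-190) = -364
Area = |Σ|/2 = 182.

182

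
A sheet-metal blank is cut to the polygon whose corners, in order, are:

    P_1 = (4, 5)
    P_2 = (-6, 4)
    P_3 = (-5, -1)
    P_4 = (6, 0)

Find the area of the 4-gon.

Apply the shoelace (surveyor's) formula: 2A = Σ (x_i·y_{i+1} − x_{i+1}·y_i), indices taken mod 4.
Cross-terms: 46, 26, 6, 30  ⇒  Σ = 108
Area = |Σ|/2 = 54.

54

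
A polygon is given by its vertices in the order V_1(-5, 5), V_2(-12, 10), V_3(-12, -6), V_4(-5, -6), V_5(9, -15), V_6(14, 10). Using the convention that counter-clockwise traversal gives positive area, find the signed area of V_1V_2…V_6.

396.5

Apply Gauss's area formula: 2A = Σ (x_i·y_{i+1} − x_{i+1}·y_i), indices taken mod 6.
Σ = (10) + (192) + (42) + (129) + (300) + (120) = 793
Signed area = Σ/2 = 396.5 (positive ⇒ counter-clockwise traversal).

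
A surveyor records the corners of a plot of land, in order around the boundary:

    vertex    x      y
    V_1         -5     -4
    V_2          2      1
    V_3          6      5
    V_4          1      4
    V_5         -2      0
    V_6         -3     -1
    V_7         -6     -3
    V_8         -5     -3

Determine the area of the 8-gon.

Apply the shoelace formula: 2A = Σ (x_i·y_{i+1} − x_{i+1}·y_i), indices taken mod 8.
Cross-terms: 3, 4, 19, 8, 2, 3, 3, 5  ⇒  Σ = 47
Area = |Σ|/2 = 23.5.

23.5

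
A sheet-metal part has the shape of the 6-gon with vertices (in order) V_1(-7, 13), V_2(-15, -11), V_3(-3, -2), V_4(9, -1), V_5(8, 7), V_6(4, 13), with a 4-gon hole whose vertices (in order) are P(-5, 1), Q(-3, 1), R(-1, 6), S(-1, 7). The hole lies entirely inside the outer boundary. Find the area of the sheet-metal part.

Outer boundary:
Σ = (272) + (-3) + (21) + (71) + (76) + (143) = 580
Area = |Σ|/2 = 290.
Hole:
Apply the surveyor's formula: 2A = Σ (x_i·y_{i+1} − x_{i+1}·y_i), indices taken mod 4.
Σ = (-2) + (-17) + (-1) + (34) = 14
Area = |Σ|/2 = 7.
Net area = 290 − 7 = 283.

283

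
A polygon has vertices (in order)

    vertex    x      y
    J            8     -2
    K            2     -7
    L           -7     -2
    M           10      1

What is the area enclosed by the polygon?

Apply the shoelace (surveyor's) formula: 2A = Σ (x_i·y_{i+1} − x_{i+1}·y_i), indices taken mod 4.
J→K: (8)(-7) − (2)(-2) = -52
K→L: (2)(-2) − (-7)(-7) = -53
L→M: (-7)(1) − (10)(-2) = 13
M→J: (10)(-2) − (8)(1) = -28
Σ = -120
Area = |Σ|/2 = 60.

60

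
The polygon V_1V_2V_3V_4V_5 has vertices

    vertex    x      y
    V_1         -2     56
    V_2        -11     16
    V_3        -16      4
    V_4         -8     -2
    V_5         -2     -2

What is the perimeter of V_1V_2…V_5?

128

|V_1V_2| = √((-9)² + (-40)²) = √1681 = 41
|V_2V_3| = √((-5)² + (-12)²) = √169 = 13
|V_3V_4| = √((8)² + (-6)²) = √100 = 10
|V_4V_5| = √((6)² + (0)²) = √36 = 6
|V_5V_1| = √((0)² + (58)²) = √3364 = 58
Perimeter = 41 + 13 + 10 + 6 + 58 = 128.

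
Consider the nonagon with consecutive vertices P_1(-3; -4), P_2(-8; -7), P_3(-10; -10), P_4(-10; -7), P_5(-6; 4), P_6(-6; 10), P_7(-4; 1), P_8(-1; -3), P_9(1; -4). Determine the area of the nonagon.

P_1→P_2: (-3)(-7) − (-8)(-4) = -11
P_2→P_3: (-8)(-10) − (-10)(-7) = 10
P_3→P_4: (-10)(-7) − (-10)(-10) = -30
P_4→P_5: (-10)(4) − (-6)(-7) = -82
P_5→P_6: (-6)(10) − (-6)(4) = -36
P_6→P_7: (-6)(1) − (-4)(10) = 34
P_7→P_8: (-4)(-3) − (-1)(1) = 13
P_8→P_9: (-1)(-4) − (1)(-3) = 7
P_9→P_1: (1)(-4) − (-3)(-4) = -16
Σ = -111
Area = |Σ|/2 = 55.5.

55.5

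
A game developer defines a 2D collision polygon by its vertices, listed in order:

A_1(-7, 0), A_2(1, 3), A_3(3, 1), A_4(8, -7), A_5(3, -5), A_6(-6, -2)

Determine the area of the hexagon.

Σ = (-21) + (-8) + (-29) + (-19) + (-36) + (-14) = -127
Area = |Σ|/2 = 63.5.

63.5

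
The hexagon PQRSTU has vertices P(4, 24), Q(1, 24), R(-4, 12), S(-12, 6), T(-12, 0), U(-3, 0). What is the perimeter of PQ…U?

|PQ| = √((-3)² + (0)²) = √9 = 3
|QR| = √((-5)² + (-12)²) = √169 = 13
|RS| = √((-8)² + (-6)²) = √100 = 10
|ST| = √((0)² + (-6)²) = √36 = 6
|TU| = √((9)² + (0)²) = √81 = 9
|UP| = √((7)² + (24)²) = √625 = 25
Perimeter = 3 + 13 + 10 + 6 + 9 + 25 = 66.

66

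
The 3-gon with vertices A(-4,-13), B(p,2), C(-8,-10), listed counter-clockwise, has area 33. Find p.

-2

The doubled signed area Σ (x_i y_{i+1} − x_{i+1} y_i) is linear in p.
With p=0 it equals 72; the coefficient of p is 3 (from the two edges through B).
So 3·p + 72 = 2·33 = 66 ⇒ p = -2.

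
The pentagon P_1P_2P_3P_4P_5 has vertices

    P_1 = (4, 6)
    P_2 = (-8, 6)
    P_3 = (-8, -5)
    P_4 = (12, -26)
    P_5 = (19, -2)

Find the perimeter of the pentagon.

94

|P_1P_2| = √((-12)² + (0)²) = √144 = 12
|P_2P_3| = √((0)² + (-11)²) = √121 = 11
|P_3P_4| = √((20)² + (-21)²) = √841 = 29
|P_4P_5| = √((7)² + (24)²) = √625 = 25
|P_5P_1| = √((-15)² + (8)²) = √289 = 17
Perimeter = 12 + 11 + 29 + 25 + 17 = 94.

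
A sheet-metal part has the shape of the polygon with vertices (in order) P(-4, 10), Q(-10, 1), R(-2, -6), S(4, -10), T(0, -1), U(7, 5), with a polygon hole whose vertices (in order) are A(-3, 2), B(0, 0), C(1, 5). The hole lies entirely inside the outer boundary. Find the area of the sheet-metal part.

139

Outer boundary:
Apply the shoelace formula: 2A = Σ (x_i·y_{i+1} − x_{i+1}·y_i), indices taken mod 6.
Cross-terms: 96, 62, 44, -4, 7, 90  ⇒  Σ = 295
Area = |Σ|/2 = 147.5.
Hole:
Apply the shoelace formula: 2A = Σ (x_i·y_{i+1} − x_{i+1}·y_i), indices taken mod 3.
A→B: (-3)(0) − (0)(2) = 0
B→C: (0)(5) − (1)(0) = 0
C→A: (1)(2) − (-3)(5) = 17
Σ = 17
Area = |Σ|/2 = 8.5.
Net area = 147.5 − 8.5 = 139.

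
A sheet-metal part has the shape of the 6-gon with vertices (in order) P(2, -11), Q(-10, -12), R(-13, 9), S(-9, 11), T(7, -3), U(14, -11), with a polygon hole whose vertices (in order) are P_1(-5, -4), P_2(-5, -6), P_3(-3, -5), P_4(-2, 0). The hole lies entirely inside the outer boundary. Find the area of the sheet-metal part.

322

Outer boundary:
Apply the shoelace formula: 2A = Σ (x_i·y_{i+1} − x_{i+1}·y_i), indices taken mod 6.
Cross-terms: -134, -246, -62, -50, -35, -132  ⇒  Σ = -659
Area = |Σ|/2 = 329.5.
Hole:
Apply Gauss's area formula: 2A = Σ (x_i·y_{i+1} − x_{i+1}·y_i), indices taken mod 4.
P_1→P_2: (-5)(-6) − (-5)(-4) = 10
P_2→P_3: (-5)(-5) − (-3)(-6) = 7
P_3→P_4: (-3)(0) − (-2)(-5) = -10
P_4→P_1: (-2)(-4) − (-5)(0) = 8
Σ = 15
Area = |Σ|/2 = 7.5.
Net area = 329.5 − 7.5 = 322.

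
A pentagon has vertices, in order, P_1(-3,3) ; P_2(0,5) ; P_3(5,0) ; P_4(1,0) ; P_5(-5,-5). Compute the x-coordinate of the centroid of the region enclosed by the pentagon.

Apply Gauss's area formula. First the cross-terms c_i = x_i·y_{i+1} − x_{i+1}·y_i:
  -15, -25, 0, -5, -30  ⇒  2A = -75, A = -37.5.
Then Σ (x_i + x_{i+1})·c_i = 180, so x̄ = 180 / (6·(-37.5)) = -0.8.

-0.8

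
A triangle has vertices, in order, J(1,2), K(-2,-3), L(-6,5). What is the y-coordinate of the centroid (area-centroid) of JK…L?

Apply the shoelace formula. First the cross-terms c_i = x_i·y_{i+1} − x_{i+1}·y_i:
  1, -28, -17  ⇒  2A = -44, A = -22.
Then Σ (y_i + y_{i+1})·c_i = -176, so ȳ = -176 / (6·(-22)) = 4/3.

4/3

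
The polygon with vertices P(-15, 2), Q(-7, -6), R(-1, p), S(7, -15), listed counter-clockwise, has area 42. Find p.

-13

Write out the shoelace sum; only the two edges meeting at R involve p:
2·Area = [((-7)·p − (-1)·(-6)) + ((-1)·(-15) − 7·p)] + -107
       = -14·p + -98 = 84
⇒ p = -13.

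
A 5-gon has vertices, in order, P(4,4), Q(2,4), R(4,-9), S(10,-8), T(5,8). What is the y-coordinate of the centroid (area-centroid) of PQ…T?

Apply the shoelace formula. First the cross-terms c_i = x_i·y_{i+1} − x_{i+1}·y_i:
  8, -34, 58, 120, -12  ⇒  2A = 140, A = 70.
Then Σ (y_i + y_{i+1})·c_i = -896, so ȳ = -896 / (6·70) = -32/15.

-32/15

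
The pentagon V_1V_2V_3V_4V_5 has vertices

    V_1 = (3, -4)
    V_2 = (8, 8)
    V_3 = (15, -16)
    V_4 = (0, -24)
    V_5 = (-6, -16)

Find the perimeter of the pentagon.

|V_1V_2| = √((5)² + (12)²) = √169 = 13
|V_2V_3| = √((7)² + (-24)²) = √625 = 25
|V_3V_4| = √((-15)² + (-8)²) = √289 = 17
|V_4V_5| = √((-6)² + (8)²) = √100 = 10
|V_5V_1| = √((9)² + (12)²) = √225 = 15
Perimeter = 13 + 25 + 17 + 10 + 15 = 80.

80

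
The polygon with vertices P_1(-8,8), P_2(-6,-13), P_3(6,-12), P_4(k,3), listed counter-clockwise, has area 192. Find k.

Write out the shoelace sum; only the two edges meeting at P_4 involve k:
2·Area = [(6·3 − k·(-12)) + (k·8 − (-8)·3)] + 302
       = 20·k + 344 = 384
⇒ k = 2.

2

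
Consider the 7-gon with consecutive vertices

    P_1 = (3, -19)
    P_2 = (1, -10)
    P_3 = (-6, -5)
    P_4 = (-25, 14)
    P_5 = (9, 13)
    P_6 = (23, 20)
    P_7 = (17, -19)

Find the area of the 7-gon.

949

Apply the shoelace formula: 2A = Σ (x_i·y_{i+1} − x_{i+1}·y_i), indices taken mod 7.
Σ = (-11) + (-65) + (-209) + (-451) + (-119) + (-777) + (-266) = -1898
Area = |Σ|/2 = 949.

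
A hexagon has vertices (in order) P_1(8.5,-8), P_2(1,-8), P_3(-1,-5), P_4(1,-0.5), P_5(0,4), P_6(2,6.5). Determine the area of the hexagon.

Cross-terms: -60, -13, 5.5, 4, -8, -71.25  ⇒  Σ = -142.75
Area = |Σ|/2 = 71.375.

71.375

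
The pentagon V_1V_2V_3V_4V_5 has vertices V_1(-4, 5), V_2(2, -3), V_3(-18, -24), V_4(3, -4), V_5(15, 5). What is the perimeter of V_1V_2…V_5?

102

|V_1V_2| = √((6)² + (-8)²) = √100 = 10
|V_2V_3| = √((-20)² + (-21)²) = √841 = 29
|V_3V_4| = √((21)² + (20)²) = √841 = 29
|V_4V_5| = √((12)² + (9)²) = √225 = 15
|V_5V_1| = √((-19)² + (0)²) = √361 = 19
Perimeter = 10 + 29 + 29 + 15 + 19 = 102.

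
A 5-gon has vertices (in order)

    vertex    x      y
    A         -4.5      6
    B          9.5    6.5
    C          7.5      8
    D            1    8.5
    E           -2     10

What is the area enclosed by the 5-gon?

28.375

Apply the shoelace formula: 2A = Σ (x_i·y_{i+1} − x_{i+1}·y_i), indices taken mod 5.
A→B: (-4.5)(6.5) − (9.5)(6) = -86.25
B→C: (9.5)(8) − (7.5)(6.5) = 27.25
C→D: (7.5)(8.5) − (1)(8) = 55.75
D→E: (1)(10) − (-2)(8.5) = 27
E→A: (-2)(6) − (-4.5)(10) = 33
Σ = 56.75
Area = |Σ|/2 = 28.375.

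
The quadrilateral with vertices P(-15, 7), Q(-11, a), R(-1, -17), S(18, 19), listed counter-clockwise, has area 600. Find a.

Write out the shoelace sum; only the two edges meeting at Q involve a:
2·Area = [((-15)·a − (-11)·7) + ((-11)·(-17) − (-1)·a)] + 698
       = -14·a + 962 = 1200
⇒ a = -17.

-17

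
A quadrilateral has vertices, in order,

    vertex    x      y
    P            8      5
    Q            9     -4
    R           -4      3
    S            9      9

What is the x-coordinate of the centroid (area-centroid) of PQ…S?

Apply the shoelace formula. First the cross-terms c_i = x_i·y_{i+1} − x_{i+1}·y_i:
  -77, 11, -63, -27  ⇒  2A = -156, A = -78.
Then Σ (x_i + x_{i+1})·c_i = -2028, so x̄ = -2028 / (6·(-78)) = 13/3.

13/3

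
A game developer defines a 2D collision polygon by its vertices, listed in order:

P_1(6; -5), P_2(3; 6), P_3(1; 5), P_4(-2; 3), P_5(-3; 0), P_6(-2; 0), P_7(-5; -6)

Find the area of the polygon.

77.5

Σ = (51) + (9) + (13) + (9) + (0) + (12) + (61) = 155
Area = |Σ|/2 = 77.5.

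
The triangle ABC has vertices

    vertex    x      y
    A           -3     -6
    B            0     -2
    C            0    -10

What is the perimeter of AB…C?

18

|AB| = √((3)² + (4)²) = √25 = 5
|BC| = √((0)² + (-8)²) = √64 = 8
|CA| = √((-3)² + (4)²) = √25 = 5
Perimeter = 5 + 8 + 5 = 18.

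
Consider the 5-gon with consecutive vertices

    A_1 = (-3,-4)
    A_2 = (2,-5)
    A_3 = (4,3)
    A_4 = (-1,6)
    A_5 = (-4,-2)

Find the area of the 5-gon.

56

Apply Gauss's area formula: 2A = Σ (x_i·y_{i+1} − x_{i+1}·y_i), indices taken mod 5.
Σ = (23) + (26) + (27) + (26) + (10) = 112
Area = |Σ|/2 = 56.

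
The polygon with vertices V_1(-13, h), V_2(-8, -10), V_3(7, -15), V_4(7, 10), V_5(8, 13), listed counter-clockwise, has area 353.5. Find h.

2

The doubled signed area Σ (x_i y_{i+1} − x_{i+1} y_i) is linear in h.
With h=0 it equals 675; the coefficient of h is 16 (from the two edges through V_1).
So 16·h + 675 = 2·353.5 = 707 ⇒ h = 2.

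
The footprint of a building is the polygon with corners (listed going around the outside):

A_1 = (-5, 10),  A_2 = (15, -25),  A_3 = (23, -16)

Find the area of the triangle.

230

Apply the surveyor's formula: 2A = Σ (x_i·y_{i+1} − x_{i+1}·y_i), indices taken mod 3.
Σ = (-25) + (335) + (150) = 460
Area = |Σ|/2 = 230.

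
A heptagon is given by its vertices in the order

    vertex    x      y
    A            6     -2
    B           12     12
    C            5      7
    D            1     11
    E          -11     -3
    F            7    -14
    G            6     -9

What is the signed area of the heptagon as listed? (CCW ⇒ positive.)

262

Σ = (96) + (24) + (48) + (118) + (175) + (21) + (42) = 524
Signed area = Σ/2 = 262 (positive ⇒ counter-clockwise traversal).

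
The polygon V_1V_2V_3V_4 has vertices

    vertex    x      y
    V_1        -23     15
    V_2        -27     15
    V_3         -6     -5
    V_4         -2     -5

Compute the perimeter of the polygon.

|V_1V_2| = √((-4)² + (0)²) = √16 = 4
|V_2V_3| = √((21)² + (-20)²) = √841 = 29
|V_3V_4| = √((4)² + (0)²) = √16 = 4
|V_4V_1| = √((-21)² + (20)²) = √841 = 29
Perimeter = 4 + 29 + 4 + 29 = 66.

66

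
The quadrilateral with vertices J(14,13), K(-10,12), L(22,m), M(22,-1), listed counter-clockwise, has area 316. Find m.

Write out the shoelace sum; only the two edges meeting at L involve m:
2·Area = [((-10)·m − 22·12) + (22·(-1) − 22·m)] + 598
       = -32·m + 312 = 632
⇒ m = -10.

-10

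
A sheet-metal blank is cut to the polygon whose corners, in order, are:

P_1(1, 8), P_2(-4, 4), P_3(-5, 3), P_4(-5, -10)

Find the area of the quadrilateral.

39.5

Apply the shoelace formula: 2A = Σ (x_i·y_{i+1} − x_{i+1}·y_i), indices taken mod 4.
Σ = (36) + (8) + (65) + (-30) = 79
Area = |Σ|/2 = 39.5.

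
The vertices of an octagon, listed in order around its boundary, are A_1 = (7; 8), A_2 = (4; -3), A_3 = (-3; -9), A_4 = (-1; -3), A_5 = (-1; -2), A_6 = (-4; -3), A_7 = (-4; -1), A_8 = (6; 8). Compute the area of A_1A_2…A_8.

Apply the shoelace formula: 2A = Σ (x_i·y_{i+1} − x_{i+1}·y_i), indices taken mod 8.
A_1→A_2: (7)(-3) − (4)(8) = -53
A_2→A_3: (4)(-9) − (-3)(-3) = -45
A_3→A_4: (-3)(-3) − (-1)(-9) = 0
A_4→A_5: (-1)(-2) − (-1)(-3) = -1
A_5→A_6: (-1)(-3) − (-4)(-2) = -5
A_6→A_7: (-4)(-1) − (-4)(-3) = -8
A_7→A_8: (-4)(8) − (6)(-1) = -26
A_8→A_1: (6)(8) − (7)(8) = -8
Σ = -146
Area = |Σ|/2 = 73.

73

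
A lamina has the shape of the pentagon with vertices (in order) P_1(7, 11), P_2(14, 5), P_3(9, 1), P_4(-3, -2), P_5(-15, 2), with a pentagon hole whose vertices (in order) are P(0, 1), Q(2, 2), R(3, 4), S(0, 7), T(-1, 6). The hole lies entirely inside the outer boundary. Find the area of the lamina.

176.5

Outer boundary:
Apply Gauss's area formula: 2A = Σ (x_i·y_{i+1} − x_{i+1}·y_i), indices taken mod 5.
Σ = (-119) + (-31) + (-15) + (-36) + (-179) = -380
Area = |Σ|/2 = 190.
Hole:
Apply the shoelace formula: 2A = Σ (x_i·y_{i+1} − x_{i+1}·y_i), indices taken mod 5.
P→Q: (0)(2) − (2)(1) = -2
Q→R: (2)(4) − (3)(2) = 2
R→S: (3)(7) − (0)(4) = 21
S→T: (0)(6) − (-1)(7) = 7
T→P: (-1)(1) − (0)(6) = -1
Σ = 27
Area = |Σ|/2 = 13.5.
Net area = 190 − 13.5 = 176.5.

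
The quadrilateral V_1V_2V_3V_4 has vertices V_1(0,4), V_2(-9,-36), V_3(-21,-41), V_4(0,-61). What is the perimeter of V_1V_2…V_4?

148

|V_1V_2| = √((-9)² + (-40)²) = √1681 = 41
|V_2V_3| = √((-12)² + (-5)²) = √169 = 13
|V_3V_4| = √((21)² + (-20)²) = √841 = 29
|V_4V_1| = √((0)² + (65)²) = √4225 = 65
Perimeter = 41 + 13 + 29 + 65 = 148.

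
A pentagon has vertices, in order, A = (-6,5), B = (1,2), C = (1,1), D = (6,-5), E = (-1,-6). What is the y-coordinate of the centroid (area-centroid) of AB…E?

-46/37

Apply Gauss's area formula. First the cross-terms c_i = x_i·y_{i+1} − x_{i+1}·y_i:
  -17, -1, -11, -41, -41  ⇒  2A = -111, A = -55.5.
Then Σ (y_i + y_{i+1})·c_i = 414, so ȳ = 414 / (6·(-55.5)) = -46/37.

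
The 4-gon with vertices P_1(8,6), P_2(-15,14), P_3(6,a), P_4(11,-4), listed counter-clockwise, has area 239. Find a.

-11

Write out the shoelace sum; only the two edges meeting at P_3 involve a:
2·Area = [((-15)·a − 6·14) + (6·(-4) − 11·a)] + 300
       = -26·a + 192 = 478
⇒ a = -11.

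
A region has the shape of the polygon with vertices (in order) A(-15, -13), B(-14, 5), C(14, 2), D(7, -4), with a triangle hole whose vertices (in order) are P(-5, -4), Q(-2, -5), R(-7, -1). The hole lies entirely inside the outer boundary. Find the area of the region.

284.5

Outer boundary:
Cross-terms: -257, -98, -70, -151  ⇒  Σ = -576
Area = |Σ|/2 = 288.
Hole:
Apply Gauss's area formula: 2A = Σ (x_i·y_{i+1} − x_{i+1}·y_i), indices taken mod 3.
Σ = (17) + (-33) + (23) = 7
Area = |Σ|/2 = 3.5.
Net area = 288 − 3.5 = 284.5.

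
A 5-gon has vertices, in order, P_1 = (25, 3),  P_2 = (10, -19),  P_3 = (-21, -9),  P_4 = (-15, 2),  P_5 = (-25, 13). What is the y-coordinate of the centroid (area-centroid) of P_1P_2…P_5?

-401/143

Apply the shoelace formula. First the cross-terms c_i = x_i·y_{i+1} − x_{i+1}·y_i:
  -505, -489, -177, -145, -400  ⇒  2A = -1716, A = -858.
Then Σ (y_i + y_{i+1})·c_i = 14436, so ȳ = 14436 / (6·(-858)) = -401/143.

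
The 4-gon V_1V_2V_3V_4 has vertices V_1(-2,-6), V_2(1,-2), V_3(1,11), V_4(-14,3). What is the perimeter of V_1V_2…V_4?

50

|V_1V_2| = √((3)² + (4)²) = √25 = 5
|V_2V_3| = √((0)² + (13)²) = √169 = 13
|V_3V_4| = √((-15)² + (-8)²) = √289 = 17
|V_4V_1| = √((12)² + (-9)²) = √225 = 15
Perimeter = 5 + 13 + 17 + 15 = 50.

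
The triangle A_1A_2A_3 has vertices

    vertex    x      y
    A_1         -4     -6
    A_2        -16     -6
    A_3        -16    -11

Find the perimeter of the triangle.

30

|A_1A_2| = √((-12)² + (0)²) = √144 = 12
|A_2A_3| = √((0)² + (-5)²) = √25 = 5
|A_3A_1| = √((12)² + (5)²) = √169 = 13
Perimeter = 12 + 5 + 13 = 30.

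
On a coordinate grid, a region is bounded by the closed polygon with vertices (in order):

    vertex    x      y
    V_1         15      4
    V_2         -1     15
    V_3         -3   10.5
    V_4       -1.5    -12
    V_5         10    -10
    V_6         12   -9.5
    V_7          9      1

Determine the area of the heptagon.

Apply the shoelace (surveyor's) formula: 2A = Σ (x_i·y_{i+1} − x_{i+1}·y_i), indices taken mod 7.
Σ = (229) + (34.5) + (51.75) + (135) + (25) + (97.5) + (21) = 593.75
Area = |Σ|/2 = 296.875.

296.875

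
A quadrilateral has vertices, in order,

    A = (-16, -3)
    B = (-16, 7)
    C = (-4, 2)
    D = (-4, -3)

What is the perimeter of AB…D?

40

|AB| = √((0)² + (10)²) = √100 = 10
|BC| = √((12)² + (-5)²) = √169 = 13
|CD| = √((0)² + (-5)²) = √25 = 5
|DA| = √((-12)² + (0)²) = √144 = 12
Perimeter = 10 + 13 + 5 + 12 = 40.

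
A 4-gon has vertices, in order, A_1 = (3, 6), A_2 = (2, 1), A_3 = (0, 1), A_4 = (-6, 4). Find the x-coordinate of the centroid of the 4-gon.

-67/147

Apply the shoelace formula. First the cross-terms c_i = x_i·y_{i+1} − x_{i+1}·y_i:
  -9, 2, 6, -48  ⇒  2A = -49, A = -24.5.
Then Σ (x_i + x_{i+1})·c_i = 67, so x̄ = 67 / (6·(-24.5)) = -67/147.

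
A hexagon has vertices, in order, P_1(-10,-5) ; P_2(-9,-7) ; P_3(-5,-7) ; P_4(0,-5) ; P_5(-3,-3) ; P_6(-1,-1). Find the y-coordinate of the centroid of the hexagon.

Apply the shoelace (surveyor's) formula. First the cross-terms c_i = x_i·y_{i+1} − x_{i+1}·y_i:
  25, 28, 25, -15, 0, -5  ⇒  2A = 58, A = 29.
Then Σ (y_i + y_{i+1})·c_i = -842, so ȳ = -842 / (6·29) = -421/87.

-421/87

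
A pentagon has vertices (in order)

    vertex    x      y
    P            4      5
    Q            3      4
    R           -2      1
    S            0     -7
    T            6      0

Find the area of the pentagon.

Apply the shoelace formula: 2A = Σ (x_i·y_{i+1} − x_{i+1}·y_i), indices taken mod 5.
Σ = (1) + (11) + (14) + (42) + (30) = 98
Area = |Σ|/2 = 49.

49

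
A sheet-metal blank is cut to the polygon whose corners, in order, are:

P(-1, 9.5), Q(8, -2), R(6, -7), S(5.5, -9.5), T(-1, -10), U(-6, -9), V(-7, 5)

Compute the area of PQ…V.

203.25

Apply the shoelace (surveyor's) formula: 2A = Σ (x_i·y_{i+1} − x_{i+1}·y_i), indices taken mod 7.
P→Q: (-1)(-2) − (8)(9.5) = -74
Q→R: (8)(-7) − (6)(-2) = -44
R→S: (6)(-9.5) − (5.5)(-7) = -18.5
S→T: (5.5)(-10) − (-1)(-9.5) = -64.5
T→U: (-1)(-9) − (-6)(-10) = -51
U→V: (-6)(5) − (-7)(-9) = -93
V→P: (-7)(9.5) − (-1)(5) = -61.5
Σ = -406.5
Area = |Σ|/2 = 203.25.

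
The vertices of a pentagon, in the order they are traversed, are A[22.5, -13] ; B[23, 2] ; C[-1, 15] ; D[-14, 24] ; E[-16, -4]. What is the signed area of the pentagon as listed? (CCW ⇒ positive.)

Cross-terms: 344, 347, 186, 440, 298  ⇒  Σ = 1615
Signed area = Σ/2 = 807.5 (positive ⇒ counter-clockwise traversal).

807.5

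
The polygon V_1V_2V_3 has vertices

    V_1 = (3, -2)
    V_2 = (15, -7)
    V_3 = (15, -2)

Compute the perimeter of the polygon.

30

|V_1V_2| = √((12)² + (-5)²) = √169 = 13
|V_2V_3| = √((0)² + (5)²) = √25 = 5
|V_3V_1| = √((-12)² + (0)²) = √144 = 12
Perimeter = 13 + 5 + 12 = 30.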